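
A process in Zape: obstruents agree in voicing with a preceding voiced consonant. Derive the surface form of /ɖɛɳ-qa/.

[ɖɛɳɢa]

The rule targets /q/ (voiceless uvular stop), which sits after the trigger /ɳ/ (voiced).
Changing only its voicing to voiced gives [ɢ] — the voiced uvular stop.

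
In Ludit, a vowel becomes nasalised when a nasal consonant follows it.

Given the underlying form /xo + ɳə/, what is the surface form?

The vowel /o/ is adjacent to the following nasal /ɳ/, so it acquires [+nasal] and surfaces as [õ].

[xõɳə]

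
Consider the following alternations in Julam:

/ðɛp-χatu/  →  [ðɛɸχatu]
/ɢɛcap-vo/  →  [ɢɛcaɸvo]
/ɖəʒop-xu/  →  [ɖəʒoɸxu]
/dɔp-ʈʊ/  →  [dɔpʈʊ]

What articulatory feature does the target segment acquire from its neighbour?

The segment that alternates is /p/, which surfaces as [ɸ] when adjacent to /χ/.
/p/ is a stop while /χ/ is a fricative; the output [ɸ] is a fricative, matching the trigger — so the feature that spreads is manner.
The other alternating forms pattern the same way: /p/ → [ɸ] before /v/ (stop → fricative, matching a fricative); /p/ → [ɸ] before /x/ (stop → fricative, matching a fricative) — only manner changes, and always toward the following segment.
Nothing changes in [dɔpʈʊ]: there the adjacent consonants already agree in manner (/p/ and /ʈ/ are both stops), so this form is consistent with the same rule.

manner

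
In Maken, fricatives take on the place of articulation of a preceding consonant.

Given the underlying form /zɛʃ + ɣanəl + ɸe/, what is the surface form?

/ɣ/ is a voiced velar fricative. The preceding trigger /ʃ/ is postalveolar, so /ɣ/ must become postalveolar as well.
Changing only its place to postalveolar gives [ʒ] — the voiced postalveolar fricative.
The same rule applies at the second boundary: /ɸ/ → [s] next to /l/.

[zɛʃʒanəlse]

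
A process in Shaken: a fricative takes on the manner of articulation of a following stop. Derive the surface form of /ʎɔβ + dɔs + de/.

[ʎɔbdɔtde]

/β/ is a voiced bilabial fricative. The following trigger /d/ is a stop, so /β/ must become a stop as well.
A voiced bilabial stop is [b], so the surface segment is [b].
At the second juncture, /s/ likewise becomes [t] adjacent to /d/.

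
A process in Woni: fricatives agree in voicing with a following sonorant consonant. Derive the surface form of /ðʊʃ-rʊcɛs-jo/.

/ʃ/ is a voiceless postalveolar fricative. The following trigger /r/ is voiced, so /ʃ/ must become voiced as well.
Changing only its voicing to voiced gives [ʒ] — the voiced postalveolar fricative.
The same rule applies at the second boundary: /s/ → [z] next to /j/.

[ðʊʒrʊcɛzjo]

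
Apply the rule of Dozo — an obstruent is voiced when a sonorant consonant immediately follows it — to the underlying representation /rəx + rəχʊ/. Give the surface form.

[rəɣrəχʊ]

/x/ is a voiceless velar fricative. The following trigger /r/ is voiced, so /x/ must become voiced as well.
A voiced velar fricative is [ɣ], so the surface segment is [ɣ].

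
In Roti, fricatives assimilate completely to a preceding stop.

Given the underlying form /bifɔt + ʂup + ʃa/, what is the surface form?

/ʂ/ is the segment targeted by the rule; it sits immediately after /t/, so it assimilates completely and surfaces as [t].
The same rule applies at the second boundary: /ʃ/ → [p] next to /p/.

[bifɔttuppa]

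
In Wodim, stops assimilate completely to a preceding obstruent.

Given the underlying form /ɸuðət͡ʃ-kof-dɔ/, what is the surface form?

[ɸuðət͡ʃt͡ʃoffɔ]

/k/ is the segment targeted by the rule; it sits immediately after /t͡ʃ/, so it assimilates completely and surfaces as [t͡ʃ].
The same rule applies at the second boundary: /d/ → [f] next to /f/.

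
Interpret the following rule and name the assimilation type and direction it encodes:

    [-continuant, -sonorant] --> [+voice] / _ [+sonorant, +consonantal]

regressive voicing assimilation

The target ([-continuant, -sonorant], stops) acquires [+voice] next to a sonorant consonant ([+sonorant, +consonantal]) — it takes on the voicing of its neighbour, so the feature that spreads is voicing.
Since the environment is written after the underscore, the trigger follows the target; the direction is regressive.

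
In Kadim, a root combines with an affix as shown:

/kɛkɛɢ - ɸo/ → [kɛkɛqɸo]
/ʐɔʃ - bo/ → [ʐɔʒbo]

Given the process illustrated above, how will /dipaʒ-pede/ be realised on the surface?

[dipaʃpede]

The data show regressive voicing assimilation: /ɢ/ → [q] before /ɸ/; /ʃ/ → [ʒ] before /b/. In each pair only voicing changes, matching the following consonant, while place and manner stay constant.
The rule targets /ʒ/ (voiced postalveolar fricative), which sits before the trigger /p/ (voiceless).
The voiceless postalveolar fricative is [ʃ], so /ʒ/ → [ʃ].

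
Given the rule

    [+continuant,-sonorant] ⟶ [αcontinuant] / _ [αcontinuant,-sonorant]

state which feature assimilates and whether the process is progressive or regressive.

The shared variable α links the value of [continuant] on the target to that of the neighbouring obstruent. [continuant] distinguishes stops from fricatives — a manner-of-articulation feature — so this is manner assimilation.
The conditioning segment sits to the right of the focus bar, meaning the trigger follows the segment that changes — regressive assimilation.

regressive manner assimilation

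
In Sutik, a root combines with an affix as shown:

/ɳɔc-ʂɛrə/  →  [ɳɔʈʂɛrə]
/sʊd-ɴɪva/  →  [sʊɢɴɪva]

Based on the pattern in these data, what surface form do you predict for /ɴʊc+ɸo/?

[ɴʊpɸo]

The data show regressive place assimilation: /c/ → [ʈ] before /ʂ/; /d/ → [ɢ] before /ɴ/. In each pair only place changes, matching the following consonant, while manner and voice stay constant.
The rule targets /c/ (voiceless palatal stop), which sits before the trigger /ɸ/ (bilabial).
A voiceless bilabial stop is [p], so the surface segment is [p].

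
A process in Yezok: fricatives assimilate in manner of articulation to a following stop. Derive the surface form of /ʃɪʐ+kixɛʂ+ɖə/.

/ʐ/ is a voiced retroflex fricative. The following trigger /k/ is a stop, so /ʐ/ must become a stop as well.
Changing only its manner to stop gives [ɖ] — the voiced retroflex stop.
At the second juncture, /ʂ/ likewise becomes [ʈ] adjacent to /ɖ/.

[ʃɪɖkixɛʈɖə]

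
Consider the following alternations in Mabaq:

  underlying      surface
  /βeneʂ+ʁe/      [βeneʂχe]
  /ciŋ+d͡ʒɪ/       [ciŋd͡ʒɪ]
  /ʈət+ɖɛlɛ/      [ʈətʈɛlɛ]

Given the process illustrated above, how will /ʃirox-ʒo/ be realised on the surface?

[ʃiroxʃo]

The data show progressive voicing assimilation: /ʁ/ → [χ] after /ʂ/; /ɖ/ → [ʈ] after /t/. In each pair only voicing changes, matching the preceding consonant, while place and manner stay constant.
No alternation appears in [ciŋd͡ʒɪ]: there the adjacent consonants already agree in voicing (/d͡ʒ/ and /ŋ/ are both voiced), so this form is consistent with the same rule.
The rule targets /ʒ/ (voiced postalveolar fricative), which sits after the trigger /x/ (voiceless).
The voiceless postalveolar fricative is [ʃ], so /ʒ/ → [ʃ].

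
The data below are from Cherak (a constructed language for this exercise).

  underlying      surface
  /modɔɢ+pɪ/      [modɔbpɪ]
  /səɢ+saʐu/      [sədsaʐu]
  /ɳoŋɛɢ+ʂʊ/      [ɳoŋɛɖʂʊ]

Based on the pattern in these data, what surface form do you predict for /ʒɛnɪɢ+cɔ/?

The data show regressive place assimilation: /ɢ/ → [b] before /p/; /ɢ/ → [d] before /s/; /ɢ/ → [ɖ] before /ʂ/. In each pair only place changes, matching the following consonant, while manner and voice stay constant.
/ɢ/ is a voiced uvular stop. The following trigger /c/ is palatal, so /ɢ/ must become palatal as well.
Changing only its place to palatal gives [ɟ] — the voiced palatal stop.

[ʒɛnɪɟcɔ]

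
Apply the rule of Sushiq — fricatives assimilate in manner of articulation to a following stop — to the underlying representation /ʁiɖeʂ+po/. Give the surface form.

The rule targets /ʂ/ (voiceless retroflex fricative), which sits before the trigger /p/ (stop).
Changing only its manner to stop gives [ʈ] — the voiceless retroflex stop.

[ʁiɖeʈpo]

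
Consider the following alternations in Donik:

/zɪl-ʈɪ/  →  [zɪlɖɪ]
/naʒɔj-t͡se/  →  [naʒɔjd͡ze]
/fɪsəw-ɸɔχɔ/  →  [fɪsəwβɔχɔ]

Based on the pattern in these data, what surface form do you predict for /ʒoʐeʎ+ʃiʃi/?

The data show progressive voicing assimilation: /ʈ/ → [ɖ] after /l/; /t͡s/ → [d͡z] after /j/; /ɸ/ → [β] after /w/. In each pair only voicing changes, matching the preceding consonant, while place and manner stay constant.
/ʃ/ is a voiceless postalveolar fricative. The preceding trigger /ʎ/ is voiced, so /ʃ/ must become voiced as well.
A voiced postalveolar fricative is [ʒ], so the surface segment is [ʒ].

[ʒoʐeʎʒiʃi]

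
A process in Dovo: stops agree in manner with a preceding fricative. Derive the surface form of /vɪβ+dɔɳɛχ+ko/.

/d/ is a voiced alveolar stop. The preceding trigger /β/ is a fricative, so /d/ must become a fricative as well.
Changing only its manner to fricative gives [z] — the voiced alveolar fricative.
The same rule applies at the second boundary: /k/ → [x] next to /χ/.

[vɪβzɔɳɛχxo]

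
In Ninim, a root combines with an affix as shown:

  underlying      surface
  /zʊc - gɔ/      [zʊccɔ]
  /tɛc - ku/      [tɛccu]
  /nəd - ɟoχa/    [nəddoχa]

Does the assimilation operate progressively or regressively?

progressive

The segment that alternates is /g/, which surfaces as [c] when adjacent to /c/.
The output [c] is identical to the trigger /c/ — every feature (place, manner, voicing) has been copied — so this is total assimilation.
The other forms behave the same way: /k/ → [c] after /c/; /ɟ/ → [d] after /d/ — in each case the output is a copy of the preceding consonant.
The trigger is the preceding segment, so the direction is progressive (perseverative).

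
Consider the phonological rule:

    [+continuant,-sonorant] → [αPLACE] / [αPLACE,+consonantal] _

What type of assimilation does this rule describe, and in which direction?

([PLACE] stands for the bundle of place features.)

The rule copies the place features (abbreviated [PLACE]) from the environment onto the target, so the assimilating feature is place.
The conditioning segment sits to the left of the focus bar, meaning the trigger precedes the segment that changes — progressive assimilation.

progressive place assimilation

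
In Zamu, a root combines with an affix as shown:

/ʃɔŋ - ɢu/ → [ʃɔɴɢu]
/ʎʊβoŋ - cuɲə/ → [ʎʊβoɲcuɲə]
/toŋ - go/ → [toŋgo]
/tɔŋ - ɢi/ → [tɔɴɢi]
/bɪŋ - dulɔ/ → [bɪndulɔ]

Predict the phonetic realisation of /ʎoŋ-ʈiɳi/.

The data show regressive place assimilation: /ŋ/ → [ɴ] before /ɢ/; /ŋ/ → [ɲ] before /c/; /ŋ/ → [n] before /d/. In each pair only place changes, matching the following consonant, while manner and voice stay constant.
Nothing changes in [toŋgo]: there the adjacent consonants already agree in place (/ŋ/ and /g/ are both velar), so this form is consistent with the same rule.
The rule targets /ŋ/ (voiced velar nasal), which sits before the trigger /ʈ/ (retroflex).
The voiced retroflex nasal is [ɳ], so /ŋ/ → [ɳ].

[ʎoɳʈiɳi]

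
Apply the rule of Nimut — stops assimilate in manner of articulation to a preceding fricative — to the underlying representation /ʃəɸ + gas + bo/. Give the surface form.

/g/ is a voiced velar stop. The preceding trigger /ɸ/ is a fricative, so /g/ must become a fricative as well.
The voiced velar fricative is [ɣ], so /g/ → [ɣ].
At the second juncture, /b/ likewise becomes [β] adjacent to /s/.

[ʃəɸɣasβo]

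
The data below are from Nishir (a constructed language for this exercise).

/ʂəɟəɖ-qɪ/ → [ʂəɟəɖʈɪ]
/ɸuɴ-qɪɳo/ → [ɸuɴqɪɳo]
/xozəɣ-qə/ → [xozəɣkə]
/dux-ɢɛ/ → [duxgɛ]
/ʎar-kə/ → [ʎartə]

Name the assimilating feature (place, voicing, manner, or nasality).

place

Comparing underlying and surface forms, /q/ → [ʈ] is the alternation; the neighbouring /ɖ/ is constant.
The change uvular → retroflex matches the place of the preceding /ɖ/, identifying this as place assimilation.
The other alternating forms pattern the same way: /q/ → [k] after /ɣ/ (uvular → velar, matching velar); /ɢ/ → [g] after /x/ (uvular → velar, matching velar); /k/ → [t] after /r/ (velar → alveolar, matching alveolar) — only place changes, and always toward the preceding segment.
Nothing changes in [ɸuɴqɪɳo]: there the adjacent consonants already agree in place (/q/ and /ɴ/ are both uvular), so this form is consistent with the same rule.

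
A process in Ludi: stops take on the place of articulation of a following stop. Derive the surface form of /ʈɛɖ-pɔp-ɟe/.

/ɖ/ is a voiced retroflex stop. The following trigger /p/ is bilabial, so /ɖ/ must become bilabial as well.
The voiced bilabial stop is [b], so /ɖ/ → [b].
The same rule applies at the second boundary: /p/ → [c] next to /ɟ/.

[ʈɛbpɔcɟe]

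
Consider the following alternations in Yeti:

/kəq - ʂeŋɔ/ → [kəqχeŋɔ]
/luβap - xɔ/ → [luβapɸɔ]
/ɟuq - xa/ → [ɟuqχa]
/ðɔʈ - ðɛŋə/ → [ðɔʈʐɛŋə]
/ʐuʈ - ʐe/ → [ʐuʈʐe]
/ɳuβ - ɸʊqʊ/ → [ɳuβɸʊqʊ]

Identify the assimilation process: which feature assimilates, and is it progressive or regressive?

progressive place assimilation

Underlying /ʂ/ is realised as [χ] next to /q/; /q/ itself does not change.
The change retroflex → uvular matches the place of the preceding /q/, identifying this as place assimilation.
Manner and voice are unchanged, so the assimilation is partial, not total.
The other alternating forms pattern the same way: /x/ → [ɸ] after /p/ (velar → bilabial, matching bilabial); /x/ → [χ] after /q/ (velar → uvular, matching uvular); /ð/ → [ʐ] after /ʈ/ (dental → retroflex, matching retroflex) — only place changes, and always toward the preceding segment.
No alternation appears in [ʐuʈʐe], [ɳuβɸʊqʊ]: there the adjacent consonants already agree in place (/ʐ/ and /ʈ/ are both retroflex; /ɸ/ and /β/ are both bilabial), so these forms are consistent with the same rule.
Since the segment that changes follows the conditioning segment, the assimilation is progressive.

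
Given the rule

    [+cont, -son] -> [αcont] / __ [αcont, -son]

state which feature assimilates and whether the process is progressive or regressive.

regressive manner assimilation

The rule copies [cont] (continuancy) from the environment onto the target fricatives; since [±cont] encodes the stop/fricative manner contrast, the assimilating dimension is manner.
Since the environment is written after the underscore, the trigger follows the target; the direction is regressive.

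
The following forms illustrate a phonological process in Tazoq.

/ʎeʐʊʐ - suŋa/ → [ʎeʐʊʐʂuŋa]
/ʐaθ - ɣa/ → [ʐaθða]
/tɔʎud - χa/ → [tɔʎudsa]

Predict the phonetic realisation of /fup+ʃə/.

The data show progressive place assimilation: /s/ → [ʂ] after /ʐ/; /ɣ/ → [ð] after /θ/; /χ/ → [s] after /d/. In each pair only place changes, matching the preceding consonant, while manner and voice stay constant.
The rule targets /ʃ/ (voiceless postalveolar fricative), which sits after the trigger /p/ (bilabial).
A voiceless bilabial fricative is [ɸ], so the surface segment is [ɸ].

[fupɸə]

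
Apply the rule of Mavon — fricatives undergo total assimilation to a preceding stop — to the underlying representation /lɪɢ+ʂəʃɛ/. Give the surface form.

/ʂ/ is the segment targeted by the rule; it sits immediately after /ɢ/, so it assimilates completely and surfaces as [ɢ].

[lɪɢɢəʃɛ]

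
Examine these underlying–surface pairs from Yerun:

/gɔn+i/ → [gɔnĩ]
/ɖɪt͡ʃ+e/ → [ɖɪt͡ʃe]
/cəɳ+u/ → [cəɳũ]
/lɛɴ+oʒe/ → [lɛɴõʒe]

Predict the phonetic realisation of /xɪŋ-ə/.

[xɪŋə̃]

The data show progressive nasality assimilation (vowel nasalisation): /i/ → [ĩ] after /n/; /u/ → [ũ] after /ɳ/; /o/ → [õ] after /ɴ/ — a vowel is nasalised by an immediately preceding nasal consonant.
No change occurs in [ɖɪt͡ʃe] because the vowel at the boundary is adjacent to an oral consonant, not a nasal (/e/ next to /t͡ʃ/).
/ə/ sits next to the nasal /ŋ/ and is therefore nasalised to [ə̃].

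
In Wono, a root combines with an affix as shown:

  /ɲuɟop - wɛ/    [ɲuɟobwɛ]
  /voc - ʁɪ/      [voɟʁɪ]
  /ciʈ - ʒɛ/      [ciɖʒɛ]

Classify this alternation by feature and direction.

Comparing underlying and surface forms, /p/ → [b] is the alternation; the neighbouring /w/ is constant.
/p/ is voiceless while /w/ is voiced; the output [b] is voiced, matching the trigger — so the feature that spreads is voicing.
Place and manner are unchanged, so the assimilation is partial, not total.
Checking the remaining alternations: /c/ → [ɟ] before /ʁ/ (voiceless → voiced, matching voiced); /ʈ/ → [ɖ] before /ʒ/ (voiceless → voiced, matching voiced) — only voicing changes, and always toward the following segment.
The trigger is the following segment, so the direction is regressive (anticipatory).

regressive voicing assimilation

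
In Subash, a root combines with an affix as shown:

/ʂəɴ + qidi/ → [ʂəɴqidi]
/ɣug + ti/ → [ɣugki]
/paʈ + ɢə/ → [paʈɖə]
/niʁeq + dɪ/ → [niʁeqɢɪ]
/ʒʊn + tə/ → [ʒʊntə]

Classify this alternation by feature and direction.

Underlying /t/ is realised as [k] next to /g/; /g/ itself does not change.
The change alveolar → velar matches the place of the preceding /g/, identifying this as place assimilation.
Manner and voice are unchanged, so the assimilation is partial, not total.
The other alternating forms pattern the same way: /ɢ/ → [ɖ] after /ʈ/ (uvular → retroflex, matching retroflex); /d/ → [ɢ] after /q/ (alveolar → uvular, matching uvular) — only place changes, and always toward the preceding segment.
No alternation appears in [ʂəɴqidi], [ʒʊntə]: there the adjacent consonants already agree in place (/q/ and /ɴ/ are both uvular; /t/ and /n/ are both alveolar), so these forms are consistent with the same rule.
The trigger is the preceding segment, so the direction is progressive (perseverative).

progressive place assimilation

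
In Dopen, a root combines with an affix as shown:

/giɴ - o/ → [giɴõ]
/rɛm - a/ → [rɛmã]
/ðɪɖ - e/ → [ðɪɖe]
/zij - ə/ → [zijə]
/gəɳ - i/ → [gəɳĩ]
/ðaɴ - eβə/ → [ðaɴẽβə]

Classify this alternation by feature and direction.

The vowel /o/ surfaces as nasalised [õ] next to the preceding nasal /ɴ/ — it has acquired the [+nasal] feature of its neighbour.
Likewise in the remaining data: /a/ → [ã] after /m/; /i/ → [ĩ] after /ɳ/; /e/ → [ẽ] after /ɴ/ — each time a vowel is nasalised next to a preceding nasal.
No change occurs in [ðɪɖe], [zijə] because the vowel at the boundary is adjacent to an oral consonant, not a nasal (/e/ next to /ɖ/; /ə/ next to /j/).
Because the conditioning nasal is to the left of the vowel that changes, the process is progressive (perseverative).

progressive nasality assimilation (vowel nasalisation)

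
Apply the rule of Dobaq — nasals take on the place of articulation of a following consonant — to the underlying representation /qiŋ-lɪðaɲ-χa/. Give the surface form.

/ŋ/ is a voiced velar nasal. The following trigger /l/ is alveolar, so /ŋ/ must become alveolar as well.
The voiced alveolar nasal is [n], so /ŋ/ → [n].
At the second juncture, /ɲ/ likewise becomes [ɴ] adjacent to /χ/.

[qinlɪðaɴχa]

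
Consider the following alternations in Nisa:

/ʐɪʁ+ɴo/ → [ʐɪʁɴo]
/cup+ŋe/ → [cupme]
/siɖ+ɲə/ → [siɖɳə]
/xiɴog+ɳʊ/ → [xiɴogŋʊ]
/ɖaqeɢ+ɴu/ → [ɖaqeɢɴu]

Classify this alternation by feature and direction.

The segment that alternates is /ŋ/, which surfaces as [m] when adjacent to /p/.
/ŋ/ is velar while /p/ is bilabial; the output [m] is bilabial, matching the trigger — so the feature that spreads is place.
Manner and voice are unchanged, so the assimilation is partial, not total.
Checking the remaining alternations: /ɲ/ → [ɳ] after /ɖ/ (palatal → retroflex, matching retroflex); /ɳ/ → [ŋ] after /g/ (retroflex → velar, matching velar) — only place changes, and always toward the preceding segment.
No alternation appears in [ʐɪʁɴo], [ɖaqeɢɴu]: there the adjacent consonants already agree in place (/ɴ/ and /ʁ/ are both uvular; /ɴ/ and /ɢ/ are both uvular), so these forms are consistent with the same rule.
The trigger is the preceding segment, so the direction is progressive (perseverative).

progressive place assimilation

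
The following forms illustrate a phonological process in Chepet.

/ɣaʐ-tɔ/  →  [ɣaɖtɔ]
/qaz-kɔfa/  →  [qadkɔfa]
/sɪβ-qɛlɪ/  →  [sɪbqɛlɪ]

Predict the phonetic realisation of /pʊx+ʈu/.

The data show regressive manner assimilation: /ʐ/ → [ɖ] before /t/; /z/ → [d] before /k/; /β/ → [b] before /q/. In each pair only manner changes, matching the following consonant, while place and voice stay constant.
The rule targets /x/ (voiceless velar fricative), which sits before the trigger /ʈ/ (stop).
A voiceless velar stop is [k], so the surface segment is [k].

[pʊkʈu]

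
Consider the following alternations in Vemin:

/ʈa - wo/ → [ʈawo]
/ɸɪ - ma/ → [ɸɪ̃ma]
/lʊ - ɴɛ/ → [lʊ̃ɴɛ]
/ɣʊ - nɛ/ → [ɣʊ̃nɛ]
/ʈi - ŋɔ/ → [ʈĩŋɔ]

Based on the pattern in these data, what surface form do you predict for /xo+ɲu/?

The data show regressive nasality assimilation (vowel nasalisation): /ɪ/ → [ɪ̃] before /m/; /ʊ/ → [ʊ̃] before /ɴ/; /ʊ/ → [ʊ̃] before /n/; /i/ → [ĩ] before /ŋ/ — a vowel is nasalised by an immediately following nasal consonant.
No change occurs in [ʈawo] because the vowel at the boundary is adjacent to an oral consonant, not a nasal (/a/ next to /w/).
The vowel /o/ is adjacent to the following nasal /ɲ/, so it acquires [+nasal] and surfaces as [õ].

[xõɲu]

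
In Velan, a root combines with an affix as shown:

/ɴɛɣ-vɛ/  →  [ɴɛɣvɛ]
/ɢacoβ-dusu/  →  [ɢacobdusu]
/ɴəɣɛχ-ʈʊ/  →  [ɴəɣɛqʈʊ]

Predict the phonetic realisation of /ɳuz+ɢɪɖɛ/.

The data show regressive manner assimilation: /β/ → [b] before /d/; /χ/ → [q] before /ʈ/. In each pair only manner changes, matching the following consonant, while place and voice stay constant.
Nothing changes in [ɴɛɣvɛ]: there the adjacent consonants already agree in manner (/ɣ/ and /v/ are both fricatives), so this form is consistent with the same rule.
/z/ is a voiced alveolar fricative. The following trigger /ɢ/ is a stop, so /z/ must become a stop as well.
Changing only its manner to stop gives [d] — the voiced alveolar stop.

[ɳudɢɪɖɛ]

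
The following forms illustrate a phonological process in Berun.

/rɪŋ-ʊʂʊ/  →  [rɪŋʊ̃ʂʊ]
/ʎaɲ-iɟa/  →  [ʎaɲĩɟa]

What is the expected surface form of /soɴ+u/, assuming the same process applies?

[soɴũ]

The data show progressive nasality assimilation (vowel nasalisation): /ʊ/ → [ʊ̃] after /ŋ/; /i/ → [ĩ] after /ɲ/ — a vowel is nasalised by an immediately preceding nasal consonant.
The vowel /u/ is adjacent to the preceding nasal /ɴ/, so it acquires [+nasal] and surfaces as [ũ].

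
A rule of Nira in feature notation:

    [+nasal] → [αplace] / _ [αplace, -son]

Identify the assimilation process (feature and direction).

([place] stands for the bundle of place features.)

The shared variable α links the value of the place features (abbreviated [place]) on the target to the same value on the neighbouring segment, so place is the feature that assimilates.
Since the environment is written after the underscore, the trigger follows the target; the direction is regressive.

regressive place assimilation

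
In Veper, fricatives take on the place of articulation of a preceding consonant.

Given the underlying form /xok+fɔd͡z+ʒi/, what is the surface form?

[xokxɔd͡zzi]

/f/ is a voiceless labiodental fricative. The preceding trigger /k/ is velar, so /f/ must become velar as well.
A voiceless velar fricative is [x], so the surface segment is [x].
At the second juncture, /ʒ/ likewise becomes [z] adjacent to /d͡z/.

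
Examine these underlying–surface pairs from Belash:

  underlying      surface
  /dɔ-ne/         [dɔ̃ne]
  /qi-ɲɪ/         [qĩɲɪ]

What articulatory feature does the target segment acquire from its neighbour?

nasality

The vowel /ɔ/ surfaces as nasalised [ɔ̃] next to the following nasal /n/ — it has acquired the [+nasal] feature of its neighbour.
The other form shows the same pattern: /i/ → [ĩ] before /ɲ/ — each time a vowel is nasalised next to a following nasal.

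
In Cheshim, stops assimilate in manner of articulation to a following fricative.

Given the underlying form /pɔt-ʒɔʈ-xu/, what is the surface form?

The rule targets /t/ (voiceless alveolar stop), which sits before the trigger /ʒ/ (fricative).
Changing only its manner to fricative gives [s] — the voiceless alveolar fricative.
At the second juncture, /ʈ/ likewise becomes [ʂ] adjacent to /x/.

[pɔsʒɔʂxu]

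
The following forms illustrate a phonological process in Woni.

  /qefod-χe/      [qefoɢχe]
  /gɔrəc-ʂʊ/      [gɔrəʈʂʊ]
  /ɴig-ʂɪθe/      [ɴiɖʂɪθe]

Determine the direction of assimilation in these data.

Comparing underlying and surface forms, /d/ → [ɢ] is the alternation; the neighbouring /χ/ is constant.
The change alveolar → uvular matches the place of the following /χ/, identifying this as place assimilation.
The other alternating forms pattern the same way: /c/ → [ʈ] before /ʂ/ (palatal → retroflex, matching retroflex); /g/ → [ɖ] before /ʂ/ (velar → retroflex, matching retroflex) — only place changes, and always toward the following segment.
The trigger is the following segment, so the direction is regressive (anticipatory).

regressive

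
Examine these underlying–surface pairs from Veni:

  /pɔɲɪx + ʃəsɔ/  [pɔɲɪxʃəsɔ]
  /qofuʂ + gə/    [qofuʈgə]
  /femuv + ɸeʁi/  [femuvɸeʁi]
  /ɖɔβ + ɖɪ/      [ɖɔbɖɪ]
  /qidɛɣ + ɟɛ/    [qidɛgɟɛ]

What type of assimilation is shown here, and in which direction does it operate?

Underlying /ʂ/ is realised as [ʈ] next to /g/; /g/ itself does not change.
/ʂ/ is a fricative while /g/ is a stop; the output [ʈ] is a stop, matching the trigger — so the feature that spreads is manner.
Place and voice are unchanged, so the assimilation is partial, not total.
The other alternating forms pattern the same way: /β/ → [b] before /ɖ/ (fricative → stop, matching a stop); /ɣ/ → [g] before /ɟ/ (fricative → stop, matching a stop) — only manner changes, and always toward the following segment.
No alternation appears in [pɔɲɪxʃəsɔ], [femuvɸeʁi]: there the adjacent consonants already agree in manner (/x/ and /ʃ/ are both fricatives; /v/ and /ɸ/ are both fricatives), so these forms are consistent with the same rule.
The trigger is the following segment, so the direction is regressive (anticipatory).

regressive manner assimilation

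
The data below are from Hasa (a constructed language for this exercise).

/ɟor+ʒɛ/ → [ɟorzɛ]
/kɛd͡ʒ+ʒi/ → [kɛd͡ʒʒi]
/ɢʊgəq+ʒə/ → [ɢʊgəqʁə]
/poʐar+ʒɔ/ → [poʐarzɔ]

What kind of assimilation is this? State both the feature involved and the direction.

The segment that alternates is /ʒ/, which surfaces as [z] when adjacent to /r/.
/ʒ/ is postalveolar while /r/ is alveolar; the output [z] is alveolar, matching the trigger — so the feature that spreads is place.
Manner and voice are unchanged, so the assimilation is partial, not total.
The other alternating form patterns the same way: /ʒ/ → [ʁ] after /q/ (postalveolar → uvular, matching uvular) — only place changes, and always toward the preceding segment.
No alternation appears in [kɛd͡ʒʒi]: there the adjacent consonants already agree in place (/ʒ/ and /d͡ʒ/ are both postalveolar), so this form is consistent with the same rule.
The trigger is the preceding segment, so the direction is progressive (perseverative).

progressive place assimilation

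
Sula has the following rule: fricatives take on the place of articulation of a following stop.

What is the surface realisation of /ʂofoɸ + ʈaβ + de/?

/ɸ/ is a voiceless bilabial fricative. The following trigger /ʈ/ is retroflex, so /ɸ/ must become retroflex as well.
Changing only its place to retroflex gives [ʂ] — the voiceless retroflex fricative.
The same rule applies at the second boundary: /β/ → [z] next to /d/.

[ʂofoʂʈazde]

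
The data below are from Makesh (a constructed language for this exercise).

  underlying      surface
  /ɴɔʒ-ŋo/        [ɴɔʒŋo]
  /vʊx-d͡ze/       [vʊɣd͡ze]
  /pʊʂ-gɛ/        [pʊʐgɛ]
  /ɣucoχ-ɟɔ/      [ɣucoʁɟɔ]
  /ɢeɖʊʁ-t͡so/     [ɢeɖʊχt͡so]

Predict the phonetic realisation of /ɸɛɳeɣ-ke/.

The data show regressive voicing assimilation: /x/ → [ɣ] before /d͡z/; /ʂ/ → [ʐ] before /g/; /χ/ → [ʁ] before /ɟ/; /ʁ/ → [χ] before /t͡s/. In each pair only voicing changes, matching the following consonant, while place and manner stay constant.
Nothing changes in [ɴɔʒŋo]: there the adjacent consonants already agree in voicing (/ʒ/ and /ŋ/ are both voiced), so this form is consistent with the same rule.
/ɣ/ is a voiced velar fricative. The following trigger /k/ is voiceless, so /ɣ/ must become voiceless as well.
The voiceless velar fricative is [x], so /ɣ/ → [x].

[ɸɛɳexke]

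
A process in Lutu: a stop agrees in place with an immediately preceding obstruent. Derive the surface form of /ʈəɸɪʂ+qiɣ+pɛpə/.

[ʈəɸɪʂʈiɣkɛpə]

The rule targets /q/ (voiceless uvular stop), which sits after the trigger /ʂ/ (retroflex).
A voiceless retroflex stop is [ʈ], so the surface segment is [ʈ].
The same rule applies at the second boundary: /p/ → [k] next to /ɣ/.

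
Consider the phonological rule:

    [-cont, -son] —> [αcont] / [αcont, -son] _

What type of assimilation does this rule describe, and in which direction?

progressive manner assimilation

The shared variable α links the value of [cont] on the target to that of the neighbouring obstruent. [cont] distinguishes stops from fricatives — a manner-of-articulation feature — so this is manner assimilation.
Since the environment is written before the underscore, the trigger precedes the target; the direction is progressive.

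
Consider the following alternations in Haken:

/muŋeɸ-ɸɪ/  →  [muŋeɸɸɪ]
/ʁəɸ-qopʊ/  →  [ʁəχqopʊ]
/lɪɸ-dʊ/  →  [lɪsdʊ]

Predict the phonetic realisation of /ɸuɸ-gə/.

The data show regressive place assimilation: /ɸ/ → [χ] before /q/; /ɸ/ → [s] before /d/. In each pair only place changes, matching the following consonant, while manner and voice stay constant.
No alternation appears in [muŋeɸɸɪ]: there the adjacent consonants already agree in place (/ɸ/ and /ɸ/ are both bilabial), so this form is consistent with the same rule.
The rule targets /ɸ/ (voiceless bilabial fricative), which sits before the trigger /g/ (velar).
A voiceless velar fricative is [x], so the surface segment is [x].

[ɸuxgə]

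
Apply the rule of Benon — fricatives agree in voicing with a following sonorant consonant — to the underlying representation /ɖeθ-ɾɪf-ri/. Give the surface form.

The rule targets /θ/ (voiceless dental fricative), which sits before the trigger /ɾ/ (voiced).
The voiced dental fricative is [ð], so /θ/ → [ð].
The same rule applies at the second boundary: /f/ → [v] next to /r/.

[ɖeðɾɪvri]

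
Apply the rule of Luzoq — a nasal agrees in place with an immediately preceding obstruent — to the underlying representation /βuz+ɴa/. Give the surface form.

[βuzna]

/ɴ/ is a voiced uvular nasal. The preceding trigger /z/ is alveolar, so /ɴ/ must become alveolar as well.
The voiced alveolar nasal is [n], so /ɴ/ → [n].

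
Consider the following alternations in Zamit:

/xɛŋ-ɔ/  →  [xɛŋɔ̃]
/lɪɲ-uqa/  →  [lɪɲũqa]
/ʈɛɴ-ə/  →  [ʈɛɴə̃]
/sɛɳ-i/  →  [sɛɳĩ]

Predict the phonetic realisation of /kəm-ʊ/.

The data show progressive nasality assimilation (vowel nasalisation): /ɔ/ → [ɔ̃] after /ŋ/; /u/ → [ũ] after /ɲ/; /ə/ → [ə̃] after /ɴ/; /i/ → [ĩ] after /ɳ/ — a vowel is nasalised by an immediately preceding nasal consonant.
/ʊ/ sits next to the nasal /m/ and is therefore nasalised to [ʊ̃].

[kəmʊ̃]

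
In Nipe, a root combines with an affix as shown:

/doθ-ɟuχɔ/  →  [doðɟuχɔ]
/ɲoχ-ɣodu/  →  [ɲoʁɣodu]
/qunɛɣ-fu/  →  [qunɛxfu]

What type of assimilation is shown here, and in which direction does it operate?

regressive voicing assimilation

Comparing underlying and surface forms, /θ/ → [ð] is the alternation; the neighbouring /ɟ/ is constant.
The change voiceless → voiced matches the voicing of the following /ɟ/, identifying this as voicing assimilation.
Place and manner are unchanged, so the assimilation is partial, not total.
The same holds elsewhere in the data: /χ/ → [ʁ] before /ɣ/ (voiceless → voiced, matching voiced); /ɣ/ → [x] before /f/ (voiced → voiceless, matching voiceless) — only voicing changes, and always toward the following segment.
Since the segment that changes precedes the conditioning segment, the assimilation is regressive.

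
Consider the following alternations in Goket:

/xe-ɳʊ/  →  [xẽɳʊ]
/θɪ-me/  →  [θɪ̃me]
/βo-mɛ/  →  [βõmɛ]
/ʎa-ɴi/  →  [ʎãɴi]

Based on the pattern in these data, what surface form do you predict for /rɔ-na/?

The data show regressive nasality assimilation (vowel nasalisation): /e/ → [ẽ] before /ɳ/; /ɪ/ → [ɪ̃] before /m/; /o/ → [õ] before /m/; /a/ → [ã] before /ɴ/ — a vowel is nasalised by an immediately following nasal consonant.
/ɔ/ sits next to the nasal /n/ and is therefore nasalised to [ɔ̃].

[rɔ̃na]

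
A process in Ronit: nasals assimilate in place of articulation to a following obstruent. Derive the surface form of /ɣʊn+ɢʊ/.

[ɣʊɴɢʊ]

/n/ is a voiced alveolar nasal. The following trigger /ɢ/ is uvular, so /n/ must become uvular as well.
A voiced uvular nasal is [ɴ], so the surface segment is [ɴ].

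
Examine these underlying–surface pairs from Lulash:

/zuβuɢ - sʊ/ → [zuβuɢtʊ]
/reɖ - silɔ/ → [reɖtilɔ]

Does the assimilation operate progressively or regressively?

Comparing underlying and surface forms, /s/ → [t] is the alternation; the neighbouring /ɢ/ is constant.
The change fricative → stop matches the manner of the preceding /ɢ/, identifying this as manner assimilation.
The same holds elsewhere in the data: /s/ → [t] after /ɖ/ (fricative → stop, matching a stop) — only manner changes, and always toward the preceding segment.
Since the segment that changes follows the conditioning segment, the assimilation is progressive.

progressive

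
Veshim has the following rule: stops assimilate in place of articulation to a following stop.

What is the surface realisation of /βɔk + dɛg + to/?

[βɔtdɛdto]

The rule targets /k/ (voiceless velar stop), which sits before the trigger /d/ (alveolar).
A voiceless alveolar stop is [t], so the surface segment is [t].
At the second juncture, /g/ likewise becomes [d] adjacent to /t/.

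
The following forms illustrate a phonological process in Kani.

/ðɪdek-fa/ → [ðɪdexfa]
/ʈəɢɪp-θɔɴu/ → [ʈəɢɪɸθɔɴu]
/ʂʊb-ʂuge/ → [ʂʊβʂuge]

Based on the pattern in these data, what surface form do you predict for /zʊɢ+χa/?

The data show regressive manner assimilation: /k/ → [x] before /f/; /p/ → [ɸ] before /θ/; /b/ → [β] before /ʂ/. In each pair only manner changes, matching the following consonant, while place and voice stay constant.
The rule targets /ɢ/ (voiced uvular stop), which sits before the trigger /χ/ (fricative).
The voiced uvular fricative is [ʁ], so /ɢ/ → [ʁ].

[zʊʁχa]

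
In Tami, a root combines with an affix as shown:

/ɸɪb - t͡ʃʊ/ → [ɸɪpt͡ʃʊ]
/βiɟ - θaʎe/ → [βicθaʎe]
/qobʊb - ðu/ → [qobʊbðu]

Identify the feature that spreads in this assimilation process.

voicing

The segment that alternates is /b/, which surfaces as [p] when adjacent to /t͡ʃ/.
/b/ is voiced while /t͡ʃ/ is voiceless; the output [p] is voiceless, matching the trigger — so the feature that spreads is voicing.
The same holds elsewhere in the data: /ɟ/ → [c] before /θ/ (voiced → voiceless, matching voiceless) — only voicing changes, and always toward the following segment.
Nothing changes in [qobʊbðu]: there the adjacent consonants already agree in voicing (/b/ and /ð/ are both voiced), so this form is consistent with the same rule.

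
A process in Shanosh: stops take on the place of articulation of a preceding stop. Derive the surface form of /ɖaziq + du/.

/d/ is a voiced alveolar stop. The preceding trigger /q/ is uvular, so /d/ must become uvular as well.
A voiced uvular stop is [ɢ], so the surface segment is [ɢ].

[ɖaziqɢu]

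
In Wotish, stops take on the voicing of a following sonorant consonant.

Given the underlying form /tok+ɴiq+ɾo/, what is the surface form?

The rule targets /k/ (voiceless velar stop), which sits before the trigger /ɴ/ (voiced).
Changing only its voicing to voiced gives [g] — the voiced velar stop.
At the second juncture, /q/ likewise becomes [ɢ] adjacent to /ɾ/.

[togɴiɢɾo]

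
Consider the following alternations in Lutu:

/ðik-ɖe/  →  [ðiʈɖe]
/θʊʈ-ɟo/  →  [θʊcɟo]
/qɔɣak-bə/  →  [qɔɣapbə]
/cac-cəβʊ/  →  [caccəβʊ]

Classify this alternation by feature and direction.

regressive place assimilation

Comparing underlying and surface forms, /k/ → [ʈ] is the alternation; the neighbouring /ɖ/ is constant.
/k/ is velar while /ɖ/ is retroflex; the output [ʈ] is retroflex, matching the trigger — so the feature that spreads is place.
Manner and voice are unchanged, so the assimilation is partial, not total.
The other alternating forms pattern the same way: /ʈ/ → [c] before /ɟ/ (retroflex → palatal, matching palatal); /k/ → [p] before /b/ (velar → bilabial, matching bilabial) — only place changes, and always toward the following segment.
Nothing changes in [caccəβʊ]: there the adjacent consonants already agree in place (/c/ and /c/ are both palatal), so this form is consistent with the same rule.
Since the segment that changes precedes the conditioning segment, the assimilation is regressive.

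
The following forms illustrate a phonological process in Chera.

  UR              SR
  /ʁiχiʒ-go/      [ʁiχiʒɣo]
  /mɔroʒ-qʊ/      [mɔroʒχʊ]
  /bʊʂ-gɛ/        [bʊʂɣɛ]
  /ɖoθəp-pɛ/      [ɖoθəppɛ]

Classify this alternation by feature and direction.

progressive manner assimilation

The segment that alternates is /g/, which surfaces as [ɣ] when adjacent to /ʒ/.
/g/ is a stop while /ʒ/ is a fricative; the output [ɣ] is a fricative, matching the trigger — so the feature that spreads is manner.
Place and voice are unchanged, so the assimilation is partial, not total.
The same holds elsewhere in the data: /q/ → [χ] after /ʒ/ (stop → fricative, matching a fricative); /g/ → [ɣ] after /ʂ/ (stop → fricative, matching a fricative) — only manner changes, and always toward the preceding segment.
No alternation appears in [ɖoθəppɛ]: there the adjacent consonants already agree in manner (/p/ and /p/ are both stops), so this form is consistent with the same rule.
The trigger is the preceding segment, so the direction is progressive (perseverative).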